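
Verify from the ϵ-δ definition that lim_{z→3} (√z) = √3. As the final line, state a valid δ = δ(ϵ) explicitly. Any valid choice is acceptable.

Let ϵ > 0. We want δ > 0 such that 0 < |z − 3| < δ implies |√z − √3| < ϵ.
Multiplying by the conjugate, |√z − √3| = |z − 3|/(√z + √3).
Restrict δ ≤ 3 so that |z − 3| < 3 forces z > 0, and then √z + √3 > √3.
Hence |√z − √3| < |z − 3|/√3, which is < ϵ once |z − 3| < √3·ϵ.
Take δ = min(3, √3·ϵ). If 0 < |z − 3| < δ then z > 0 and |√z − √3| < |z − 3|/√3 < ϵ.

δ = min(3, √3·ϵ)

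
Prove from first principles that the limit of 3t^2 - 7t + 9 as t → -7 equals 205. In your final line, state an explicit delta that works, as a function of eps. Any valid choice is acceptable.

delta = min(1, eps/52)

Let eps > 0. We want delta > 0 such that 0 < |t + 7| < delta implies |(3t^2 - 7t + 9) − 205| < eps.
(3t^2 - 7t + 9) − 205 = 3t^2 - 7t - 196 = (t + 7)(3t - 28).
So |(3t^2 - 7t + 9) − 205| = |t + 7|·|3t - 28|.
Require delta ≤ 1. Then |t + 7| < 1 gives |t| < 8, and by the triangle inequality |3t - 28| ≤ 3·8 + 28 = 52.
Hence |(3t^2 - 7t + 9) − 205| ≤ 52|t + 7| < eps provided |t + 7| < eps/52.
Choosing delta = min(1, eps/52) ensures both conditions, hence |(3t^2 - 7t + 9) − 205| < eps.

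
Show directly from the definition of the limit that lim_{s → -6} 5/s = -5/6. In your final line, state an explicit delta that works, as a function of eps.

Suppose eps > 0. We seek delta > 0 such that 0 < |s + 6| < delta implies |5/s + 5/6| < eps.
|5/s + 5/6| = 5·|-6 − s|/(6·|s|) = 5|s + 6|/(6|s|).
Require delta ≤ 3 so that |s| > 6 − 3 = 3, hence 6|s| > 18.
Then |5/s + 5/6| < 5|s + 6|/18, which is < eps when |s + 6| < (18/5)eps.
Take delta = min(3, (18/5)eps). Then 0 < |s + 6| < delta gives both |s + 6| < 3 and |s + 6| < (18/5)eps, so |5/s + 5/6| < eps.

delta = min(3, (18/5)eps)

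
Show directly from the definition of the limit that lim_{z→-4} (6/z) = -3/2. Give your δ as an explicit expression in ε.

δ = min(2, (4/3)ε)

Let ε > 0 be given. We seek δ > 0 such that 0 < |z + 4| < δ implies |6/z + 3/2| < ε.
|6/z + 3/2| = 6·|-4 − z|/(4·|z|) = 6|z + 4|/(4|z|).
Require δ ≤ 2 so that |z| > 4 − 2 = 2, hence 4|z| > 8.
Then |6/z + 3/2| < 6|z + 4|/8, which is < ε when |z + 4| < (4/3)ε.
Take δ = min(2, (4/3)ε). Then 0 < |z + 4| < δ gives both |z + 4| < 2 and |z + 4| < (4/3)ε, so |6/z + 3/2| < ε.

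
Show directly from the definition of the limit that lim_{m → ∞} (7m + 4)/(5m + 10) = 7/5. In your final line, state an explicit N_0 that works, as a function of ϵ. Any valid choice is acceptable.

Let ϵ > 0. For m ≥ 1, |(7m + 4)/(5m + 10) − (7/5)| = |-50|/(5(5m + 10)) = 50/(5(5m + 10)).
Since 5m + 10 ≥ 5m for m ≥ 1, this is ≤ 50/(5·5m) = 2/m.
So |(7m + 4)/(5m + 10) − (7/5)| < ϵ whenever m > 2/ϵ.
Take N_0 = 2/ϵ. If m > N_0 then |(7m + 4)/(5m + 10) − (7/5)| ≤ 2/m < ϵ.

N_0 = 2/ϵ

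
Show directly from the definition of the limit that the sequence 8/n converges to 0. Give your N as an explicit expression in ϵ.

N = 8/ϵ

Let ϵ > 0. For n ≥ 1, |8/n − 0| = 8/(n) ≤ 8/n.
We need 8/n < ϵ, i.e. n > 8/ϵ.
Take N = 8/ϵ. If n > N then |8/n| ≤ 8/n < ϵ.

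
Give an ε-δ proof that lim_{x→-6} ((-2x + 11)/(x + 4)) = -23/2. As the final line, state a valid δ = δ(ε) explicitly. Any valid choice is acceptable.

δ = min(1, (2/19)ε)

Suppose ε > 0. We want δ > 0 with 0 < |x + 6| < δ ⇒ |(-2x + 11)/(x + 4) + 23/2| < ε.
Combining over a common denominator, (-2x + 11)/(x + 4) + 23/2 = [(-2x + 11)·(-2) − 23·(x + 4)] / [(-2)·(x + 4)] = -19(x + 6) / ((-2)(x + 4)).
So |(-2x + 11)/(x + 4) + 23/2| = 19|x + 6| / (2·|x + 4|).
Restrict δ ≤ 1. Then |x + 6| < 1 gives |x + 4| = |(x + 6) + (-2)| ≥ 2 − 1 = 1.
Hence |(-2x + 11)/(x + 4) + 23/2| < 19|x + 6|/(2·1) = (19/2)|x + 6|, which is < ε once |x + 6| < (2/19)ε.
Take δ = min(1, (2/19)ε). Then 0 < |x + 6| < δ forces both bounds, so |(-2x + 11)/(x + 4) + 23/2| < ε.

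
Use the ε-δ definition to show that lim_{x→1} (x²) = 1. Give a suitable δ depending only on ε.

Let ε > 0 be given. We seek δ > 0 with 0 < |x − 1| < δ ⇒ |x² − 1| < ε.
Factor: x² − 1 = (x − 1)(x + 1), so |x² − 1| = |x − 1|·|x + 1|.
Impose δ ≤ 1 so that |x| < 2; then |x + 1| ≤ 3.
Hence |x² − 1| ≤ 3|x − 1|, which is < ε once |x − 1| < ε/3.
Take δ = min(1, ε/3). If 0 < |x − 1| < δ then both bounds hold and |x² − 1| ≤ 3|x − 1| < 3·(ε/3) = ε.

δ = min(1, ε/3)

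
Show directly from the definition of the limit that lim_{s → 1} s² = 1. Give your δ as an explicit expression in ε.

δ = min(2, ε/4)

Fix ε > 0. We seek δ > 0 with 0 < |s − 1| < δ ⇒ |s² − 1| < ε.
Factor: s² − 1 = (s − 1)(s + 1), so |s² − 1| = |s − 1|·|s + 1|.
Impose δ ≤ 2 so that |s| < 3; then |s + 1| ≤ 4.
Hence |s² − 1| ≤ 4|s − 1|, which is < ε once |s − 1| < ε/4.
Take δ = min(2, ε/4). If 0 < |s − 1| < δ then both bounds hold and |s² − 1| ≤ 4|s − 1| < 4·(ε/4) = ε.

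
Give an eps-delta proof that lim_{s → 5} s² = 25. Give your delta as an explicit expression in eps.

Fix eps > 0. We seek delta > 0 with 0 < |s − 5| < delta ⇒ |s² − 25| < eps.
Factor: s² − 25 = (s − 5)(s + 5), so |s² − 25| = |s − 5|·|s + 5|.
Restrict delta ≤ 1. Then |s − 5| < 1 gives |s| < 6, so by the triangle inequality |s + 5| ≤ 6 + 5 = 11.
Hence |s² − 25| ≤ 11|s − 5|, which is < eps once |s − 5| < eps/11.
Take delta = min(1, eps/11). If 0 < |s − 5| < delta then both bounds hold and |s² − 25| ≤ 11|s − 5| < 11·(eps/11) = eps.

delta = min(1, eps/11)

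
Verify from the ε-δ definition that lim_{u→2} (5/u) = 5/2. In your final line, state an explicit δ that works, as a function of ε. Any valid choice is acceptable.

δ = min(1, (2/5)ε)

Fix ε > 0. We seek δ > 0 such that 0 < |u − 2| < δ implies |5/u − (5/2)| < ε.
|5/u − (5/2)| = 5·|2 − u|/(2·|u|) = 5|u − 2|/(2|u|).
Require δ ≤ 1 so that |u| > 2 − 1 = 1, hence 2|u| > 2.
Then |5/u − (5/2)| < 5|u − 2|/2, which is < ε when |u − 2| < (2/5)ε.
Take δ = min(1, (2/5)ε). Then 0 < |u − 2| < δ gives both |u − 2| < 1 and |u − 2| < (2/5)ε, so |5/u − (5/2)| < ε.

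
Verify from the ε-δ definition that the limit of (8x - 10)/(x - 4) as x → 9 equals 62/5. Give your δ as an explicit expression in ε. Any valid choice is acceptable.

δ = min(5/2, (25/44)ε)

Suppose ε > 0. We want δ > 0 with 0 < |x − 9| < δ ⇒ |(8x - 10)/(x - 4) − (62/5)| < ε.
Combining over a common denominator, (8x - 10)/(x - 4) − (62/5) = [(8x - 10)·5 − 62·(x - 4)] / [5·(x - 4)] = -22(x − 9) / (5(x - 4)).
So |(8x - 10)/(x - 4) − (62/5)| = 22|x − 9| / (5·|x − 4|).
Require δ ≤ 5/2, so |x − 4| ≥ |5| − |x − 9| > 5 − 5/2 = 5/2.
Hence |(8x - 10)/(x - 4) − (62/5)| < 22|x − 9|/(5·(5/2)) = (44/25)|x − 9|, which is < ε once |x − 9| < (25/44)ε.
Take δ = min(5/2, (25/44)ε). Then 0 < |x − 9| < δ forces both bounds, so |(8x - 10)/(x - 4) − (62/5)| < ε.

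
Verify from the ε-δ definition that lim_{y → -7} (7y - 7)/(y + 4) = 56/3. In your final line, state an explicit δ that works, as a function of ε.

Suppose ε > 0. We want δ > 0 with 0 < |y + 7| < δ ⇒ |(7y - 7)/(y + 4) − (56/3)| < ε.
Combining over a common denominator, (7y - 7)/(y + 4) − (56/3) = [(7y - 7)·(-3) − (-56)·(y + 4)] / [(-3)·(y + 4)] = 35(y + 7) / ((-3)(y + 4)).
So |(7y - 7)/(y + 4) − (56/3)| = 35|y + 7| / (3·|y + 4|).
Restrict δ ≤ 3/2. Then |y + 7| < 3/2 gives |y + 4| = |(y + 7) + (-3)| ≥ 3 − 3/2 = 3/2.
Hence |(7y - 7)/(y + 4) − (56/3)| < 35|y + 7|/(3·(3/2)) = (70/9)|y + 7|, which is < ε once |y + 7| < (9/70)ε.
Take δ = min(3/2, (9/70)ε). Then 0 < |y + 7| < δ forces both bounds, so |(7y - 7)/(y + 4) − (56/3)| < ε.

δ = min(3/2, (9/70)ε)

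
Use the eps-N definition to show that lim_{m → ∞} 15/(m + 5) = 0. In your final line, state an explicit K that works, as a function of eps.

K = 15/eps

Let eps > 0 be given. For m ≥ 1, |15/(m + 5) − 0| = 15/(m + 5) ≤ 15/m.
We need 15/m < eps, i.e. m > 15/eps.
Take K = 15/eps. If m > K then |15/(m + 5)| ≤ 15/m < eps.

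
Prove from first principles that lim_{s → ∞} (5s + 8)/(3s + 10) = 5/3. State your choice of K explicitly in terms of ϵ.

Let ϵ > 0. We seek K > 0 such that s > K implies |(5s + 8)/(3s + 10) − (5/3)| < ϵ.
(5s + 8)/(3s + 10) − (5/3) = (3(5s + 8) − 5(3s + 10)) / (3(3s + 10)) = -26/(3(3s + 10)).
For s > 0 we have 3s + 10 > 3s, so |(5s + 8)/(3s + 10) − (5/3)| = 26/(3(3s + 10)) < 26/(3·3s) = (26/9)/s.
Thus |(5s + 8)/(3s + 10) − (5/3)| < ϵ whenever s > (26/9)/ϵ.
Take K = (26/9)/ϵ. If s > K then |(5s + 8)/(3s + 10) − (5/3)| < (26/9)/s < ϵ.

K = (26/9)/ϵ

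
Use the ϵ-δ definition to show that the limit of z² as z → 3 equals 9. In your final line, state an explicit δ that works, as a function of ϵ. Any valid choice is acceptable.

δ = min(1, ϵ/7)

Fix ϵ > 0. We seek δ > 0 with 0 < |z − 3| < δ ⇒ |z² − 9| < ϵ.
Factor: z² − 9 = (z − 3)(z + 3), so |z² − 9| = |z − 3|·|z + 3|.
Restrict δ ≤ 1. Then |z − 3| < 1 gives |z| < 4, so by the triangle inequality |z + 3| ≤ 4 + 3 = 7.
Hence |z² − 9| ≤ 7|z − 3|, which is < ϵ once |z − 3| < ϵ/7.
Take δ = min(1, ϵ/7). If 0 < |z − 3| < δ then both bounds hold and |z² − 9| ≤ 7|z − 3| < 7·(ϵ/7) = ϵ.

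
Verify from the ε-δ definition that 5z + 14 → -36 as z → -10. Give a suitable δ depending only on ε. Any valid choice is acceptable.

δ = ε/5

Let ε > 0 be given. We need δ > 0 so that 0 < |z + 10| < δ implies |(5z + 14) + 36| < ε.
|(5z + 14) + 36| = |5z + 50| = 5|z + 10|.
So 5|z + 10| < ε exactly when |z + 10| < ε/5.
Choosing δ = ε/5 gives |(5z + 14) + 36| = 5|z + 10| < ε whenever |z + 10| < δ.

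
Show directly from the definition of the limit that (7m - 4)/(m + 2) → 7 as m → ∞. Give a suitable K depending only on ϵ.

Let ϵ > 0 be given. For m ≥ 1, |(7m - 4)/(m + 2) − 7| = |-18|/((m + 2)) = 18/((m + 2)).
Since m + 2 ≥ m for m ≥ 1, this is ≤ 18/(m) = 18/m.
So |(7m - 4)/(m + 2) − 7| < ϵ whenever m > 18/ϵ.
Take K = 18/ϵ. If m > K then |(7m - 4)/(m + 2) − 7| ≤ 18/m < ϵ.

K = 18/ϵ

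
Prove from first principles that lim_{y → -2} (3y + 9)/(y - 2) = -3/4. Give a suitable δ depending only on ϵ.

δ = min(2, (8/15)ϵ)

Let ϵ > 0. We want δ > 0 with 0 < |y + 2| < δ ⇒ |(3y + 9)/(y - 2) + 3/4| < ϵ.
Combining over a common denominator, (3y + 9)/(y - 2) + 3/4 = [(3y + 9)·(-4) − 3·(y - 2)] / [(-4)·(y - 2)] = -15(y + 2) / ((-4)(y - 2)).
So |(3y + 9)/(y - 2) + 3/4| = 15|y + 2| / (4·|y − 2|).
Require δ ≤ 2, so |y − 2| ≥ |-4| − |y + 2| > 4 − 2 = 2.
Hence |(3y + 9)/(y - 2) + 3/4| < 15|y + 2|/(4·2) = (15/8)|y + 2|, which is < ϵ once |y + 2| < (8/15)ϵ.
Take δ = min(2, (8/15)ϵ). Then 0 < |y + 2| < δ forces both bounds, so |(3y + 9)/(y - 2) + 3/4| < ϵ.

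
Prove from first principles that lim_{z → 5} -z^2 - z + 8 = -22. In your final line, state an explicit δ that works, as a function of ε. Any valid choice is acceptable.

δ = min(2, ε/13)

Fix ε > 0. We want δ > 0 such that 0 < |z − 5| < δ implies |(-z^2 - z + 8) + 22| < ε.
(-z^2 - z + 8) + 22 = -z^2 - z + 30 = (z − 5)(-z - 6).
So |(-z^2 - z + 8) + 22| = |z − 5|·|-z - 6|.
Require δ ≤ 2. Then |z − 5| < 2 gives |z| < 7, and by the triangle inequality |-z - 6| ≤ 7 + 6 = 13.
Hence |(-z^2 - z + 8) + 22| ≤ 13|z − 5| < ε provided |z − 5| < ε/13.
Choosing δ = min(2, ε/13) ensures both conditions, hence |(-z^2 - z + 8) + 22| < ε.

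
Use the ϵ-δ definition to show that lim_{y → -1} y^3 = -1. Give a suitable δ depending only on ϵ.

Fix ϵ > 0. We seek δ > 0 with 0 < |y + 1| < δ ⇒ |y^3 + 1| < ϵ.
Factor: y^3 + 1 = (y + 1)(y^2 - y + 1), so |y^3 + 1| = |y + 1|·|y^2 - y + 1|.
Impose δ ≤ 1 so that |y| < 2; then |y^2 - y + 1| ≤ 7.
Hence |y^3 + 1| ≤ 7|y + 1|, which is < ϵ once |y + 1| < ϵ/7.
Take δ = min(1, ϵ/7). If 0 < |y + 1| < δ then both bounds hold and |y^3 + 1| ≤ 7|y + 1| < 7·(ϵ/7) = ϵ.

δ = min(1, ϵ/7)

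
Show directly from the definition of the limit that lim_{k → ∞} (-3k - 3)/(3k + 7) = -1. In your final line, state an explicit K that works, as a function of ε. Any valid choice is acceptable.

Suppose ε > 0. For k ≥ 1, |(-3k - 3)/(3k + 7) + 1| = |12|/(3(3k + 7)) = 12/(3(3k + 7)).
Since 3k + 7 ≥ 3k for k ≥ 1, this is ≤ 12/(3·3k) = (4/3)/k.
So |(-3k - 3)/(3k + 7) + 1| < ε whenever k > (4/3)/ε.
Take K = (4/3)/ε. If k > K then |(-3k - 3)/(3k + 7) + 1| ≤ (4/3)/k < ε.

K = (4/3)/ε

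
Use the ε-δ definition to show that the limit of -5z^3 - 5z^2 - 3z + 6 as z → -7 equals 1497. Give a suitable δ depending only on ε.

δ = min(1, ε/773)

Let ε > 0. We want δ > 0 such that 0 < |z + 7| < δ implies |(-5z^3 - 5z^2 - 3z + 6) − 1497| < ε.
(-5z^3 - 5z^2 - 3z + 6) − 1497 = -5z^3 - 5z^2 - 3z - 1491 = (z + 7)(-5z^2 + 30z - 213).
So |(-5z^3 - 5z^2 - 3z + 6) − 1497| = |z + 7|·|-5z^2 + 30z - 213|.
Require δ ≤ 1. Then |z + 7| < 1 gives |z| < 8, and by the triangle inequality |-5z^2 + 30z - 213| ≤ 5·8^2 + 30·8 + 213 = 773.
Hence |(-5z^3 - 5z^2 - 3z + 6) − 1497| ≤ 773|z + 7| < ε provided |z + 7| < ε/773.
Choosing δ = min(1, ε/773) ensures both conditions, hence |(-5z^3 - 5z^2 - 3z + 6) − 1497| < ε.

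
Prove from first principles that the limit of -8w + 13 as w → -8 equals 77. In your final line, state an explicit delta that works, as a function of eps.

delta = eps/8

Suppose eps > 0. We need delta > 0 so that 0 < |w + 8| < delta implies |(-8w + 13) − 77| < eps.
|(-8w + 13) − 77| = |-8w - 64| = 8|w + 8|.
So 8|w + 8| < eps exactly when |w + 8| < eps/8.
Take delta = eps/8. If 0 < |w + 8| < delta then |(-8w + 13) − 77| = 8|w + 8| < 8·(eps/8) = eps.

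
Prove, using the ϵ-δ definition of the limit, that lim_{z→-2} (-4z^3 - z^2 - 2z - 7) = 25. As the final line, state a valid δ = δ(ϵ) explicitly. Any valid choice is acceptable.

δ = min(1, ϵ/73)

Fix ϵ > 0. We want δ > 0 such that 0 < |z + 2| < δ implies |(-4z^3 - z^2 - 2z - 7) − 25| < ϵ.
(-4z^3 - z^2 - 2z - 7) − 25 = -4z^3 - z^2 - 2z - 32 = (z + 2)(-4z^2 + 7z - 16).
So |(-4z^3 - z^2 - 2z - 7) − 25| = |z + 2|·|-4z^2 + 7z - 16|.
Assume first that |z + 2| < 1, so |z| < 3. Then |-4z^2 + 7z - 16| ≤ 4·3^2 + 7·3 + 16 = 73.
Hence |(-4z^3 - z^2 - 2z - 7) − 25| ≤ 73|z + 2| < ϵ provided |z + 2| < ϵ/73.
Take δ = min(1, ϵ/73). Then 0 < |z + 2| < δ gives both |z + 2| < 1 and |z + 2| < ϵ/73, so |(-4z^3 - z^2 - 2z - 7) − 25| < ϵ.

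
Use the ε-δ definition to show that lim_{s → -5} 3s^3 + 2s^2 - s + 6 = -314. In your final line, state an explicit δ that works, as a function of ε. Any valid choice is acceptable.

δ = min(1, ε/250)

Let ε > 0. We want δ > 0 such that 0 < |s + 5| < δ implies |(3s^3 + 2s^2 - s + 6) + 314| < ε.
(3s^3 + 2s^2 - s + 6) + 314 = 3s^3 + 2s^2 - s + 320 = (s + 5)(3s^2 - 13s + 64).
So |(3s^3 + 2s^2 - s + 6) + 314| = |s + 5|·|3s^2 - 13s + 64|.
Assume first that |s + 5| < 1, so |s| < 6. Then |3s^2 - 13s + 64| ≤ 3·6^2 + 13·6 + 64 = 250.
Hence |(3s^3 + 2s^2 - s + 6) + 314| ≤ 250|s + 5| < ε provided |s + 5| < ε/250.
Take δ = min(1, ε/250). Then 0 < |s + 5| < δ gives both |s + 5| < 1 and |s + 5| < ε/250, so |(3s^3 + 2s^2 - s + 6) + 314| < ε.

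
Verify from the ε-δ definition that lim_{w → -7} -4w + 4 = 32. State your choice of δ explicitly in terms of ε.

δ = ε/4

Let ε > 0 be given. We need δ > 0 so that 0 < |w + 7| < δ implies |(-4w + 4) − 32| < ε.
|(-4w + 4) − 32| = |-4w - 28| = 4|w + 7|.
So 4|w + 7| < ε exactly when |w + 7| < ε/4.
Choosing δ = ε/4 gives |(-4w + 4) − 32| = 4|w + 7| < ε whenever |w + 7| < δ.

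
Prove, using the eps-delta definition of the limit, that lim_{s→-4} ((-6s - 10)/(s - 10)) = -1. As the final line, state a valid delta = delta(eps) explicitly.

delta = min(7, (7/5)eps)

Fix eps > 0. We want delta > 0 with 0 < |s + 4| < delta ⇒ |(-6s - 10)/(s - 10) + 1| < eps.
Combining over a common denominator, (-6s - 10)/(s - 10) + 1 = [(-6s - 10)·(-14) − 14·(s - 10)] / [(-14)·(s - 10)] = 70(s + 4) / ((-14)(s - 10)).
So |(-6s - 10)/(s - 10) + 1| = 70|s + 4| / (14·|s − 10|).
Restrict delta ≤ 7. Then |s + 4| < 7 gives |s − 10| = |(s + 4) + (-14)| ≥ 14 − 7 = 7.
Hence |(-6s - 10)/(s - 10) + 1| < 70|s + 4|/(14·7) = (5/7)|s + 4|, which is < eps once |s + 4| < (7/5)eps.
Take delta = min(7, (7/5)eps). Then 0 < |s + 4| < delta forces both bounds, so |(-6s - 10)/(s - 10) + 1| < eps.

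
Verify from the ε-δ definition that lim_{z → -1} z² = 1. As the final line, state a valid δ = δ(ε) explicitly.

δ = min(1, ε/3)

Fix ε > 0. We seek δ > 0 with 0 < |z + 1| < δ ⇒ |z² − 1| < ε.
Factor: z² − 1 = (z + 1)(z - 1), so |z² − 1| = |z + 1|·|z - 1|.
Restrict δ ≤ 1. Then |z + 1| < 1 gives |z| < 2, so by the triangle inequality |z - 1| ≤ 2 + 1 = 3.
Hence |z² − 1| ≤ 3|z + 1|, which is < ε once |z + 1| < ε/3.
Take δ = min(1, ε/3). If 0 < |z + 1| < δ then both bounds hold and |z² − 1| ≤ 3|z + 1| < 3·(ε/3) = ε.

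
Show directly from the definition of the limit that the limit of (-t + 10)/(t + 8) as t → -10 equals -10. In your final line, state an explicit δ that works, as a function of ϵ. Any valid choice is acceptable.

δ = min(1, (1/9)ϵ)

Let ϵ > 0. We want δ > 0 with 0 < |t + 10| < δ ⇒ |(-t + 10)/(t + 8) + 10| < ϵ.
Combining over a common denominator, (-t + 10)/(t + 8) + 10 = [(-t + 10)·(-2) − 20·(t + 8)] / [(-2)·(t + 8)] = -18(t + 10) / ((-2)(t + 8)).
So |(-t + 10)/(t + 8) + 10| = 18|t + 10| / (2·|t + 8|).
Require δ ≤ 1, so |t + 8| ≥ |-2| − |t + 10| > 2 − 1 = 1.
Hence |(-t + 10)/(t + 8) + 10| < 18|t + 10|/(2·1) = 9|t + 10|, which is < ϵ once |t + 10| < (1/9)ϵ.
Take δ = min(1, (1/9)ϵ). Then 0 < |t + 10| < δ forces both bounds, so |(-t + 10)/(t + 8) + 10| < ϵ.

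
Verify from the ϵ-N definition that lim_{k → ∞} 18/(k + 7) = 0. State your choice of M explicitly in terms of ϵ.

M = 18/ϵ

Let ϵ > 0. For k ≥ 1, |18/(k + 7) − 0| = 18/(k + 7) ≤ 18/k.
We need 18/k < ϵ, i.e. k > 18/ϵ.
Take M = 18/ϵ. If k > M then |18/(k + 7)| ≤ 18/k < ϵ.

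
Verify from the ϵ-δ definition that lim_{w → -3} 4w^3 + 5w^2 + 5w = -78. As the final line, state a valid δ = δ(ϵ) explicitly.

δ = min(2, ϵ/161)

Let ϵ > 0 be given. We want δ > 0 such that 0 < |w + 3| < δ implies |(4w^3 + 5w^2 + 5w) + 78| < ϵ.
(4w^3 + 5w^2 + 5w) + 78 = 4w^3 + 5w^2 + 5w + 78 = (w + 3)(4w^2 - 7w + 26).
So |(4w^3 + 5w^2 + 5w) + 78| = |w + 3|·|4w^2 - 7w + 26|.
Assume first that |w + 3| < 2, so |w| < 5. Then |4w^2 - 7w + 26| ≤ 4·5^2 + 7·5 + 26 = 161.
Hence |(4w^3 + 5w^2 + 5w) + 78| ≤ 161|w + 3| < ϵ provided |w + 3| < ϵ/161.
Take δ = min(2, ϵ/161). Then 0 < |w + 3| < δ gives both |w + 3| < 2 and |w + 3| < ϵ/161, so |(4w^3 + 5w^2 + 5w) + 78| < ϵ.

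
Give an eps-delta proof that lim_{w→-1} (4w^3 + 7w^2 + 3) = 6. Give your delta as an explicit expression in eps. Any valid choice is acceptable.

delta = min(1, eps/25)

Let eps > 0 be given. We want delta > 0 such that 0 < |w + 1| < delta implies |(4w^3 + 7w^2 + 3) − 6| < eps.
(4w^3 + 7w^2 + 3) − 6 = 4w^3 + 7w^2 - 3 = (w + 1)(4w^2 + 3w - 3).
So |(4w^3 + 7w^2 + 3) − 6| = |w + 1|·|4w^2 + 3w - 3|.
Require delta ≤ 1. Then |w + 1| < 1 gives |w| < 2, and by the triangle inequality |4w^2 + 3w - 3| ≤ 4·2^2 + 3·2 + 3 = 25.
Hence |(4w^3 + 7w^2 + 3) − 6| ≤ 25|w + 1| < eps provided |w + 1| < eps/25.
Choosing delta = min(1, eps/25) ensures both conditions, hence |(4w^3 + 7w^2 + 3) − 6| < eps.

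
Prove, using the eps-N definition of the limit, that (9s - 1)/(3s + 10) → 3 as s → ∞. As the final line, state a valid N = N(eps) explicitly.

N = (31/3)/eps

Let eps > 0. We seek N > 0 such that s > N implies |(9s - 1)/(3s + 10) − 3| < eps.
(9s - 1)/(3s + 10) − 3 = (3(9s - 1) − 9(3s + 10)) / (3(3s + 10)) = -93/(3(3s + 10)).
For s > 0 we have 3s + 10 > 3s, so |(9s - 1)/(3s + 10) − 3| = 93/(3(3s + 10)) < 93/(3·3s) = (31/3)/s.
Thus |(9s - 1)/(3s + 10) − 3| < eps whenever s > (31/3)/eps.
Take N = (31/3)/eps. If s > N then |(9s - 1)/(3s + 10) − 3| < (31/3)/s < eps.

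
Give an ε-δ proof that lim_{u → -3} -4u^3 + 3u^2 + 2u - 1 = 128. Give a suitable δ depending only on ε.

δ = min(1, ε/167)

Fix ε > 0. We want δ > 0 such that 0 < |u + 3| < δ implies |(-4u^3 + 3u^2 + 2u - 1) − 128| < ε.
(-4u^3 + 3u^2 + 2u - 1) − 128 = -4u^3 + 3u^2 + 2u - 129 = (u + 3)(-4u^2 + 15u - 43).
So |(-4u^3 + 3u^2 + 2u - 1) − 128| = |u + 3|·|-4u^2 + 15u - 43|.
Require δ ≤ 1. Then |u + 3| < 1 gives |u| < 4, and by the triangle inequality |-4u^2 + 15u - 43| ≤ 4·4^2 + 15·4 + 43 = 167.
Hence |(-4u^3 + 3u^2 + 2u - 1) − 128| ≤ 167|u + 3| < ε provided |u + 3| < ε/167.
Take δ = min(1, ε/167). Then 0 < |u + 3| < δ gives both |u + 3| < 1 and |u + 3| < ε/167, so |(-4u^3 + 3u^2 + 2u - 1) − 128| < ε.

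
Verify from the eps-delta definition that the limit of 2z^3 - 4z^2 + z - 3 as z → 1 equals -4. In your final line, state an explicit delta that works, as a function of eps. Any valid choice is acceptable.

Let eps > 0. We want delta > 0 such that 0 < |z − 1| < delta implies |(2z^3 - 4z^2 + z - 3) + 4| < eps.
(2z^3 - 4z^2 + z - 3) + 4 = 2z^3 - 4z^2 + z + 1 = (z − 1)(2z^2 - 2z - 1).
So |(2z^3 - 4z^2 + z - 3) + 4| = |z − 1|·|2z^2 - 2z - 1|.
Require delta ≤ 1. Then |z − 1| < 1 gives |z| < 2, and by the triangle inequality |2z^2 - 2z - 1| ≤ 2·2^2 + 2·2 + 1 = 13.
Hence |(2z^3 - 4z^2 + z - 3) + 4| ≤ 13|z − 1| < eps provided |z − 1| < eps/13.
Take delta = min(1, eps/13). Then 0 < |z − 1| < delta gives both |z − 1| < 1 and |z − 1| < eps/13, so |(2z^3 - 4z^2 + z - 3) + 4| < eps.

delta = min(1, eps/13)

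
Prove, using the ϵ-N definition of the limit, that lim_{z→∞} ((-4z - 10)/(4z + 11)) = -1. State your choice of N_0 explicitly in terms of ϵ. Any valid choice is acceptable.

Suppose ϵ > 0. We seek N_0 > 0 such that z > N_0 implies |(-4z - 10)/(4z + 11) + 1| < ϵ.
(-4z - 10)/(4z + 11) + 1 = (4(-4z - 10) − (-4)(4z + 11)) / (4(4z + 11)) = 4/(4(4z + 11)).
For z > 0 we have 4z + 11 > 4z, so |(-4z - 10)/(4z + 11) + 1| = 4/(4(4z + 11)) < 4/(4·4z) = (1/4)/z.
Thus |(-4z - 10)/(4z + 11) + 1| < ϵ whenever z > (1/4)/ϵ.
Take N_0 = (1/4)/ϵ. If z > N_0 then |(-4z - 10)/(4z + 11) + 1| < (1/4)/z < ϵ.

N_0 = (1/4)/ϵ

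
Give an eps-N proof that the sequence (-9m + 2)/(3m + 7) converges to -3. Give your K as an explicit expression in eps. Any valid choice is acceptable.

Fix eps > 0. For m ≥ 1, |(-9m + 2)/(3m + 7) + 3| = |69|/(3(3m + 7)) = 69/(3(3m + 7)).
Since 3m + 7 ≥ 3m for m ≥ 1, this is ≤ 69/(3·3m) = (23/3)/m.
So |(-9m + 2)/(3m + 7) + 3| < eps whenever m > (23/3)/eps.
Take K = (23/3)/eps. If m > K then |(-9m + 2)/(3m + 7) + 3| ≤ (23/3)/m < eps.

K = (23/3)/eps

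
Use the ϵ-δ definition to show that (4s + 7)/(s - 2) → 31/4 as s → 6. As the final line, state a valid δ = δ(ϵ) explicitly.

δ = min(2, (8/15)ϵ)

Let ϵ > 0 be given. We want δ > 0 with 0 < |s − 6| < δ ⇒ |(4s + 7)/(s - 2) − (31/4)| < ϵ.
Combining over a common denominator, (4s + 7)/(s - 2) − (31/4) = [(4s + 7)·4 − 31·(s - 2)] / [4·(s - 2)] = -15(s − 6) / (4(s - 2)).
So |(4s + 7)/(s - 2) − (31/4)| = 15|s − 6| / (4·|s − 2|).
Restrict δ ≤ 2. Then |s − 6| < 2 gives |s − 2| = |(s − 6) + 4| ≥ 4 − 2 = 2.
Hence |(4s + 7)/(s - 2) − (31/4)| < 15|s − 6|/(4·2) = (15/8)|s − 6|, which is < ϵ once |s − 6| < (8/15)ϵ.
Take δ = min(2, (8/15)ϵ). Then 0 < |s − 6| < δ forces both bounds, so |(4s + 7)/(s - 2) − (31/4)| < ϵ.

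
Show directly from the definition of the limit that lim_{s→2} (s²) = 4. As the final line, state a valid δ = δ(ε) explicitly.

δ = min(1, ε/5)

Let ε > 0 be given. We seek δ > 0 with 0 < |s − 2| < δ ⇒ |s² − 4| < ε.
Factor: s² − 4 = (s − 2)(s + 2), so |s² − 4| = |s − 2|·|s + 2|.
Restrict δ ≤ 1. Then |s − 2| < 1 gives |s| < 3, so by the triangle inequality |s + 2| ≤ 3 + 2 = 5.
Hence |s² − 4| ≤ 5|s − 2|, which is < ε once |s − 2| < ε/5.
Take δ = min(1, ε/5). If 0 < |s − 2| < δ then both bounds hold and |s² − 4| ≤ 5|s − 2| < 5·(ε/5) = ε.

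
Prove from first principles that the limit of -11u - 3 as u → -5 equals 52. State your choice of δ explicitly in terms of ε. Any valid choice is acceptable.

Let ε > 0. We need δ > 0 so that 0 < |u + 5| < δ implies |(-11u - 3) − 52| < ε.
|(-11u - 3) − 52| = |-11u - 55| = 11|u + 5|.
So 11|u + 5| < ε exactly when |u + 5| < ε/11.
Choosing δ = ε/11 gives |(-11u - 3) − 52| = 11|u + 5| < ε whenever |u + 5| < δ.

δ = ε/11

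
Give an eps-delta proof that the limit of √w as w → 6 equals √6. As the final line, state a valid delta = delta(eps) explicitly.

delta = min(6, √6·eps)

Fix eps > 0. We want delta > 0 such that 0 < |w − 6| < delta implies |√w − √6| < eps.
Multiplying by the conjugate, |√w − √6| = |w − 6|/(√w + √6).
Restrict delta ≤ 6 so that |w − 6| < 6 forces w > 0, and then √w + √6 > √6.
Hence |√w − √6| < |w − 6|/√6, which is < eps once |w − 6| < √6·eps.
Take delta = min(6, √6·eps). If 0 < |w − 6| < delta then w > 0 and |√w − √6| < |w − 6|/√6 < eps.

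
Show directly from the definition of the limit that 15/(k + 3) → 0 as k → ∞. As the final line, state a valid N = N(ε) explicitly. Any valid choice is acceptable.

Let ε > 0 be given. For k ≥ 1, |15/(k + 3) − 0| = 15/(k + 3) ≤ 15/k.
We need 15/k < ε, i.e. k > 15/ε.
Take N = 15/ε. If k > N then |15/(k + 3)| ≤ 15/k < ε.

N = 15/ε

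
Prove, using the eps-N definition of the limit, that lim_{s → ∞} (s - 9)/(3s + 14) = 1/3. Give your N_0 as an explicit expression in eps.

Let eps > 0 be given. We seek N_0 > 0 such that s > N_0 implies |(s - 9)/(3s + 14) − (1/3)| < eps.
(s - 9)/(3s + 14) − (1/3) = (3(s - 9) − (3s + 14)) / (3(3s + 14)) = -41/(3(3s + 14)).
For s > 0 we have 3s + 14 > 3s, so |(s - 9)/(3s + 14) − (1/3)| = 41/(3(3s + 14)) < 41/(3·3s) = (41/9)/s.
Thus |(s - 9)/(3s + 14) − (1/3)| < eps whenever s > (41/9)/eps.
Take N_0 = (41/9)/eps. If s > N_0 then |(s - 9)/(3s + 14) − (1/3)| < (41/9)/s < eps.

N_0 = (41/9)/eps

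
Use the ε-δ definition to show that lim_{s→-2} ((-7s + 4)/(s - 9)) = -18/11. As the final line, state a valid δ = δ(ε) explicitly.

Let ε > 0 be given. We want δ > 0 with 0 < |s + 2| < δ ⇒ |(-7s + 4)/(s - 9) + 18/11| < ε.
Combining over a common denominator, (-7s + 4)/(s - 9) + 18/11 = [(-7s + 4)·(-11) − 18·(s - 9)] / [(-11)·(s - 9)] = 59(s + 2) / ((-11)(s - 9)).
So |(-7s + 4)/(s - 9) + 18/11| = 59|s + 2| / (11·|s − 9|).
Restrict δ ≤ 11/2. Then |s + 2| < 11/2 gives |s − 9| = |(s + 2) + (-11)| ≥ 11 − 11/2 = 11/2.
Hence |(-7s + 4)/(s - 9) + 18/11| < 59|s + 2|/(11·(11/2)) = (118/121)|s + 2|, which is < ε once |s + 2| < (121/118)ε.
Take δ = min(11/2, (121/118)ε). Then 0 < |s + 2| < δ forces both bounds, so |(-7s + 4)/(s - 9) + 18/11| < ε.

δ = min(11/2, (121/118)ε)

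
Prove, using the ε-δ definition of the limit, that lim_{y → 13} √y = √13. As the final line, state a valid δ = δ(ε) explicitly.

Let ε > 0. We want δ > 0 such that 0 < |y − 13| < δ implies |√y − √13| < ε.
Rationalise: √y − √13 = (y − 13)/(√y + √13), so |√y − √13| = |y − 13|/(√y + √13).
Restrict δ ≤ 13 so that |y − 13| < 13 forces y > 0, and then √y + √13 > √13.
Hence |√y − √13| < |y − 13|/√13, which is < ε once |y − 13| < √13·ε.
Take δ = min(13, √13·ε). If 0 < |y − 13| < δ then y > 0 and |√y − √13| < |y − 13|/√13 < ε.

δ = min(13, √13·ε)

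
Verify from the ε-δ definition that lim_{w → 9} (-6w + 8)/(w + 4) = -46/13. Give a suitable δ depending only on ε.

δ = min(13/2, (169/64)ε)

Suppose ε > 0. We want δ > 0 with 0 < |w − 9| < δ ⇒ |(-6w + 8)/(w + 4) + 46/13| < ε.
Combining over a common denominator, (-6w + 8)/(w + 4) + 46/13 = [(-6w + 8)·13 − (-46)·(w + 4)] / [13·(w + 4)] = -32(w − 9) / (13(w + 4)).
So |(-6w + 8)/(w + 4) + 46/13| = 32|w − 9| / (13·|w + 4|).
Restrict δ ≤ 13/2. Then |w − 9| < 13/2 gives |w + 4| = |(w − 9) + 13| ≥ 13 − 13/2 = 13/2.
Hence |(-6w + 8)/(w + 4) + 46/13| < 32|w − 9|/(13·(13/2)) = (64/169)|w − 9|, which is < ε once |w − 9| < (169/64)ε.
Take δ = min(13/2, (169/64)ε). Then 0 < |w − 9| < δ forces both bounds, so |(-6w + 8)/(w + 4) + 46/13| < ε.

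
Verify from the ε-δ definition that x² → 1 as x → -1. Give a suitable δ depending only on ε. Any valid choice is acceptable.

δ = min(1, ε/3)

Let ε > 0. We seek δ > 0 with 0 < |x + 1| < δ ⇒ |x² − 1| < ε.
Factor: x² − 1 = (x + 1)(x - 1), so |x² − 1| = |x + 1|·|x - 1|.
Restrict δ ≤ 1. Then |x + 1| < 1 gives |x| < 2, so by the triangle inequality |x - 1| ≤ 2 + 1 = 3.
Hence |x² − 1| ≤ 3|x + 1|, which is < ε once |x + 1| < ε/3.
Take δ = min(1, ε/3). If 0 < |x + 1| < δ then both bounds hold and |x² − 1| ≤ 3|x + 1| < 3·(ε/3) = ε.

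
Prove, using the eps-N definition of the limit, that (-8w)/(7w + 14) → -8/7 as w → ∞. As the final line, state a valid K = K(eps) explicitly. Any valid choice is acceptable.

Fix eps > 0. We seek K > 0 such that w > K implies |(-8w)/(7w + 14) + 8/7| < eps.
(-8w)/(7w + 14) + 8/7 = (7(-8w) − (-8)(7w + 14)) / (7(7w + 14)) = 112/(7(7w + 14)).
For w > 0 we have 7w + 14 > 7w, so |(-8w)/(7w + 14) + 8/7| = 112/(7(7w + 14)) < 112/(7·7w) = (16/7)/w.
Thus |(-8w)/(7w + 14) + 8/7| < eps whenever w > (16/7)/eps.
Take K = (16/7)/eps. If w > K then |(-8w)/(7w + 14) + 8/7| < (16/7)/w < eps.

K = (16/7)/eps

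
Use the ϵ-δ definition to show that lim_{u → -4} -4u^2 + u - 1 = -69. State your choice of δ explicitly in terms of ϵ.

δ = min(1, ϵ/37)

Let ϵ > 0. We want δ > 0 such that 0 < |u + 4| < δ implies |(-4u^2 + u - 1) + 69| < ϵ.
(-4u^2 + u - 1) + 69 = -4u^2 + u + 68 = (u + 4)(-4u + 17).
So |(-4u^2 + u - 1) + 69| = |u + 4|·|-4u + 17|.
Require δ ≤ 1. Then |u + 4| < 1 gives |u| < 5, and by the triangle inequality |-4u + 17| ≤ 4·5 + 17 = 37.
Hence |(-4u^2 + u - 1) + 69| ≤ 37|u + 4| < ϵ provided |u + 4| < ϵ/37.
Take δ = min(1, ϵ/37). Then 0 < |u + 4| < δ gives both |u + 4| < 1 and |u + 4| < ϵ/37, so |(-4u^2 + u - 1) + 69| < ϵ.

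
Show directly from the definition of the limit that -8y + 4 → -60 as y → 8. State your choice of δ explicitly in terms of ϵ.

δ = ϵ/8

Let ϵ > 0. We need δ > 0 so that 0 < |y − 8| < δ implies |(-8y + 4) + 60| < ϵ.
Since (-8y + 4) + 60 = -8(y − 8), we have |(-8y + 4) + 60| = 8|y − 8|.
Thus it suffices that |y − 8| < ϵ/8.
Take δ = ϵ/8. If 0 < |y − 8| < δ then |(-8y + 4) + 60| = 8|y − 8| < 8·(ϵ/8) = ϵ.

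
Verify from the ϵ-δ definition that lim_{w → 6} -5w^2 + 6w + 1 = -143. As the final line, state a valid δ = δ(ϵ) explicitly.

Suppose ϵ > 0. We want δ > 0 such that 0 < |w − 6| < δ implies |(-5w^2 + 6w + 1) + 143| < ϵ.
(-5w^2 + 6w + 1) + 143 = -5w^2 + 6w + 144 = (w − 6)(-5w - 24).
So |(-5w^2 + 6w + 1) + 143| = |w − 6|·|-5w - 24|.
Assume first that |w − 6| < 1, so |w| < 7. Then |-5w - 24| ≤ 5·7 + 24 = 59.
Hence |(-5w^2 + 6w + 1) + 143| ≤ 59|w − 6| < ϵ provided |w − 6| < ϵ/59.
Choosing δ = min(1, ϵ/59) ensures both conditions, hence |(-5w^2 + 6w + 1) + 143| < ϵ.

δ = min(1, ϵ/59)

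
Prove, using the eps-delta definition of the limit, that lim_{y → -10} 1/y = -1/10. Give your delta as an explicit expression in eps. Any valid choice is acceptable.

Let eps > 0 be given. We seek delta > 0 such that 0 < |y + 10| < delta implies |1/y + 1/10| < eps.
|1/y + 1/10| = |-10 − y|/(10·|y|) = |y + 10|/(10|y|).
Restrict delta ≤ 5. Then |y + 10| < 5 gives |y| > 5, so 10|y| > 50.
Then |1/y + 1/10| < |y + 10|/50, which is < eps when |y + 10| < 50eps.
Take delta = min(5, 50eps). Then 0 < |y + 10| < delta gives both |y + 10| < 5 and |y + 10| < 50eps, so |1/y + 1/10| < eps.

delta = min(5, 50eps)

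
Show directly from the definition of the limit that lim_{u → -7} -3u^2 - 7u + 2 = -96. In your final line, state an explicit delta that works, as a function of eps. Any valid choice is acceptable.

Suppose eps > 0. We want delta > 0 such that 0 < |u + 7| < delta implies |(-3u^2 - 7u + 2) + 96| < eps.
(-3u^2 - 7u + 2) + 96 = -3u^2 - 7u + 98 = (u + 7)(-3u + 14).
So |(-3u^2 - 7u + 2) + 96| = |u + 7|·|-3u + 14|.
Require delta ≤ 1. Then |u + 7| < 1 gives |u| < 8, and by the triangle inequality |-3u + 14| ≤ 3·8 + 14 = 38.
Hence |(-3u^2 - 7u + 2) + 96| ≤ 38|u + 7| < eps provided |u + 7| < eps/38.
Choosing delta = min(1, eps/38) ensures both conditions, hence |(-3u^2 - 7u + 2) + 96| < eps.

delta = min(1, eps/38)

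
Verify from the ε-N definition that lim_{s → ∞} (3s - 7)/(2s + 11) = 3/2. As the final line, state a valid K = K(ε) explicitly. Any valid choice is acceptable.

K = (47/4)/ε

Suppose ε > 0. We seek K > 0 such that s > K implies |(3s - 7)/(2s + 11) − (3/2)| < ε.
(3s - 7)/(2s + 11) − (3/2) = (2(3s - 7) − 3(2s + 11)) / (2(2s + 11)) = -47/(2(2s + 11)).
For s > 0 we have 2s + 11 > 2s, so |(3s - 7)/(2s + 11) − (3/2)| = 47/(2(2s + 11)) < 47/(2·2s) = (47/4)/s.
Thus |(3s - 7)/(2s + 11) − (3/2)| < ε whenever s > (47/4)/ε.
Take K = (47/4)/ε. If s > K then |(3s - 7)/(2s + 11) − (3/2)| < (47/4)/s < ε.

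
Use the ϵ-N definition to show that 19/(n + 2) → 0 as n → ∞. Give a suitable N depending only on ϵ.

Let ϵ > 0. For n ≥ 1, |19/(n + 2) − 0| = 19/(n + 2) ≤ 19/n.
We need 19/n < ϵ, i.e. n > 19/ϵ.
Take N = 19/ϵ. If n > N then |19/(n + 2)| ≤ 19/n < ϵ.

N = 19/ϵ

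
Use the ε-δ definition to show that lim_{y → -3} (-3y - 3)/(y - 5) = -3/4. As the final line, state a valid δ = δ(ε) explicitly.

Suppose ε > 0. We want δ > 0 with 0 < |y + 3| < δ ⇒ |(-3y - 3)/(y - 5) + 3/4| < ε.
Combining over a common denominator, (-3y - 3)/(y - 5) + 3/4 = [(-3y - 3)·(-8) − 6·(y - 5)] / [(-8)·(y - 5)] = 18(y + 3) / ((-8)(y - 5)).
So |(-3y - 3)/(y - 5) + 3/4| = 18|y + 3| / (8·|y − 5|).
Restrict δ ≤ 4. Then |y + 3| < 4 gives |y − 5| = |(y + 3) + (-8)| ≥ 8 − 4 = 4.
Hence |(-3y - 3)/(y - 5) + 3/4| < 18|y + 3|/(8·4) = (9/16)|y + 3|, which is < ε once |y + 3| < (16/9)ε.
Take δ = min(4, (16/9)ε). Then 0 < |y + 3| < δ forces both bounds, so |(-3y - 3)/(y - 5) + 3/4| < ε.

δ = min(4, (16/9)ε)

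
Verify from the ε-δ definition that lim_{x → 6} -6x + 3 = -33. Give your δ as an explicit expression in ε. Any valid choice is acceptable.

Let ε > 0 be given. We need δ > 0 so that 0 < |x − 6| < δ implies |(-6x + 3) + 33| < ε.
Since (-6x + 3) + 33 = -6(x − 6), we have |(-6x + 3) + 33| = 6|x − 6|.
Thus it suffices that |x − 6| < ε/6.
Take δ = ε/6. If 0 < |x − 6| < δ then |(-6x + 3) + 33| = 6|x − 6| < 6·(ε/6) = ε.

δ = ε/6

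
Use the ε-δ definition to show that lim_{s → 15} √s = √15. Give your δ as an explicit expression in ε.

Let ε > 0. We want δ > 0 such that 0 < |s − 15| < δ implies |√s − √15| < ε.
Multiplying by the conjugate, |√s − √15| = |s − 15|/(√s + √15).
Restrict δ ≤ 15 so that |s − 15| < 15 forces s > 0, and then √s + √15 > √15.
Hence |√s − √15| < |s − 15|/√15, which is < ε once |s − 15| < √15·ε.
Take δ = min(15, √15·ε). If 0 < |s − 15| < δ then s > 0 and |√s − √15| < |s − 15|/√15 < ε.

δ = min(15, √15·ε)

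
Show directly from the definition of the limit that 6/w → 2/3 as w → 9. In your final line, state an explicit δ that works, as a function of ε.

Let ε > 0. We seek δ > 0 such that 0 < |w − 9| < δ implies |6/w − (2/3)| < ε.
|6/w − (2/3)| = 6·|9 − w|/(9·|w|) = 6|w − 9|/(9|w|).
Require δ ≤ 9/2 so that |w| > 9 − 9/2 = 9/2, hence 9|w| > 81/2.
Then |6/w − (2/3)| < 6|w − 9|/(81/2), which is < ε when |w − 9| < (27/4)ε.
Take δ = min(9/2, (27/4)ε). Then 0 < |w − 9| < δ gives both |w − 9| < 9/2 and |w − 9| < (27/4)ε, so |6/w − (2/3)| < ε.

δ = min(9/2, (27/4)ε)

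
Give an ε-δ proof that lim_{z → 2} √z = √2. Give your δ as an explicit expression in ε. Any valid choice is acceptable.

Let ε > 0 be given. We want δ > 0 such that 0 < |z − 2| < δ implies |√z − √2| < ε.
Multiplying by the conjugate, |√z − √2| = |z − 2|/(√z + √2).
Restrict δ ≤ 2 so that |z − 2| < 2 forces z > 0, and then √z + √2 > √2.
Hence |√z − √2| < |z − 2|/√2, which is < ε once |z − 2| < √2·ε.
Take δ = min(2, √2·ε). If 0 < |z − 2| < δ then z > 0 and |√z − √2| < |z − 2|/√2 < ε.

δ = min(2, √2·ε)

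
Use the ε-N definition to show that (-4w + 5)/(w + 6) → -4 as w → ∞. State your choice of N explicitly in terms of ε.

N = 29/ε

Fix ε > 0. We seek N > 0 such that w > N implies |(-4w + 5)/(w + 6) + 4| < ε.
(-4w + 5)/(w + 6) + 4 = ((-4w + 5) − (-4)(w + 6)) / ((w + 6)) = 29/((w + 6)).
For w > 0 we have w + 6 > w, so |(-4w + 5)/(w + 6) + 4| = 29/((w + 6)) < 29/(w) = 29/w.
Thus |(-4w + 5)/(w + 6) + 4| < ε whenever w > 29/ε.
Take N = 29/ε. If w > N then |(-4w + 5)/(w + 6) + 4| < 29/w < ε.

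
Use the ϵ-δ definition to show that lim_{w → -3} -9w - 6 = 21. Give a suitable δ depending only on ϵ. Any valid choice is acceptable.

Suppose ϵ > 0. We need δ > 0 so that 0 < |w + 3| < δ implies |(-9w - 6) − 21| < ϵ.
Since (-9w - 6) − 21 = -9(w + 3), we have |(-9w - 6) − 21| = 9|w + 3|.
So 9|w + 3| < ϵ exactly when |w + 3| < ϵ/9.
Choosing δ = ϵ/9 gives |(-9w - 6) − 21| = 9|w + 3| < ϵ whenever |w + 3| < δ.

δ = ϵ/9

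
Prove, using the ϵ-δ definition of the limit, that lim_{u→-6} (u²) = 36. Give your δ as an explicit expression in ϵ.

δ = min(1, ϵ/13)

Fix ϵ > 0. We seek δ > 0 with 0 < |u + 6| < δ ⇒ |u² − 36| < ϵ.
Factor: u² − 36 = (u + 6)(u - 6), so |u² − 36| = |u + 6|·|u - 6|.
Restrict δ ≤ 1. Then |u + 6| < 1 gives |u| < 7, so by the triangle inequality |u - 6| ≤ 7 + 6 = 13.
Hence |u² − 36| ≤ 13|u + 6|, which is < ϵ once |u + 6| < ϵ/13.
Take δ = min(1, ϵ/13). If 0 < |u + 6| < δ then both bounds hold and |u² − 36| ≤ 13|u + 6| < 13·(ϵ/13) = ϵ.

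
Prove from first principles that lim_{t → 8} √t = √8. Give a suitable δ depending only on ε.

δ = min(8, √8·ε)

Fix ε > 0. We want δ > 0 such that 0 < |t − 8| < δ implies |√t − √8| < ε.
Multiplying by the conjugate, |√t − √8| = |t − 8|/(√t + √8).
Restrict δ ≤ 8 so that |t − 8| < 8 forces t > 0, and then √t + √8 > √8.
Hence |√t − √8| < |t − 8|/√8, which is < ε once |t − 8| < √8·ε.
Take δ = min(8, √8·ε). If 0 < |t − 8| < δ then t > 0 and |√t − √8| < |t − 8|/√8 < ε.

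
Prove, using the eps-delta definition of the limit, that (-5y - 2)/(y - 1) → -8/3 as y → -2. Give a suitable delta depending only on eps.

delta = min(3/2, (9/14)eps)

Suppose eps > 0. We want delta > 0 with 0 < |y + 2| < delta ⇒ |(-5y - 2)/(y - 1) + 8/3| < eps.
Combining over a common denominator, (-5y - 2)/(y - 1) + 8/3 = [(-5y - 2)·(-3) − 8·(y - 1)] / [(-3)·(y - 1)] = 7(y + 2) / ((-3)(y - 1)).
So |(-5y - 2)/(y - 1) + 8/3| = 7|y + 2| / (3·|y − 1|).
Require delta ≤ 3/2, so |y − 1| ≥ |-3| − |y + 2| > 3 − 3/2 = 3/2.
Hence |(-5y - 2)/(y - 1) + 8/3| < 7|y + 2|/(3·(3/2)) = (14/9)|y + 2|, which is < eps once |y + 2| < (9/14)eps.
Take delta = min(3/2, (9/14)eps). Then 0 < |y + 2| < delta forces both bounds, so |(-5y - 2)/(y - 1) + 8/3| < eps.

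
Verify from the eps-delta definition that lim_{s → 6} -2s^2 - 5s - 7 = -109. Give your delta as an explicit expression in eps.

Fix eps > 0. We want delta > 0 such that 0 < |s − 6| < delta implies |(-2s^2 - 5s - 7) + 109| < eps.
(-2s^2 - 5s - 7) + 109 = -2s^2 - 5s + 102 = (s − 6)(-2s - 17).
So |(-2s^2 - 5s - 7) + 109| = |s − 6|·|-2s - 17|.
Require delta ≤ 1. Then |s − 6| < 1 gives |s| < 7, and by the triangle inequality |-2s - 17| ≤ 2·7 + 17 = 31.
Hence |(-2s^2 - 5s - 7) + 109| ≤ 31|s − 6| < eps provided |s − 6| < eps/31.
Take delta = min(1, eps/31). Then 0 < |s − 6| < delta gives both |s − 6| < 1 and |s − 6| < eps/31, so |(-2s^2 - 5s - 7) + 109| < eps.

delta = min(1, eps/31)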